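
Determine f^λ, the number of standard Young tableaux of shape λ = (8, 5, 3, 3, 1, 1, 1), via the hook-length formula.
# SYT of shape (8, 5, 3, 3, 1, 1, 1) = 2731432704

Hook-length formula: f^λ = n! / Π hook(c), product over all cells c of the Young diagram. For λ = (8, 5, 3, 3, 1, 1, 1), n = 22 boxes. Hook lengths by row (left-to-right, top-to-bottom): [14, 10, 9, 6, 5, 3, 2, 1]; [10, 6, 5, 2, 1]; [7, 3, 2]; [6, 2, 1]; [3]; [2]; [1]. Product of hooks = 411505920000. So f^λ = 22! / 411505920000 = 1124000727777607680000 / 411505920000 = 2731432704.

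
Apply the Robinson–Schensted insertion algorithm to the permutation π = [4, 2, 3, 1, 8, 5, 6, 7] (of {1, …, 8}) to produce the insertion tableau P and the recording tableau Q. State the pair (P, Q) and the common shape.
P = [1, 3, 5, 6, 7] / [2, 8] / [4];  Q = [1, 3, 5, 7, 8] / [2, 6] / [4];  common shape = (5, 2, 1)

Row-insert the values π_1, π_2, … into P one at a time, bumping the leftmost entry strictly greater than the inserted value down to the next row. The recording tableau Q records, in position (i, j), the step at which that cell was added to P.
  Insert 4 (step 1): P = [4];  Q = [1]
  Insert 2 (step 2): P = [2] / [4];  Q = [1] / [2]
  Insert 3 (step 3): P = [2, 3] / [4];  Q = [1, 3] / [2]
  Insert 1 (step 4): P = [1, 3] / [2] / [4];  Q = [1, 3] / [2] / [4]
  Insert 8 (step 5): P = [1, 3, 8] / [2] / [4];  Q = [1, 3, 5] / [2] / [4]
  Insert 5 (step 6): P = [1, 3, 5] / [2, 8] / [4];  Q = [1, 3, 5] / [2, 6] / [4]
  Insert 6 (step 7): P = [1, 3, 5, 6] / [2, 8] / [4];  Q = [1, 3, 5, 7] / [2, 6] / [4]
  Insert 7 (step 8): P = [1, 3, 5, 6, 7] / [2, 8] / [4];  Q = [1, 3, 5, 7, 8] / [2, 6] / [4]
Final shape: (5, 2, 1).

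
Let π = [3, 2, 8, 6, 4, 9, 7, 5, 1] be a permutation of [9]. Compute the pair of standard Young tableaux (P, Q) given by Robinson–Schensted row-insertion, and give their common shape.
P = [1, 4, 5] / [2, 6, 7] / [3, 9] / [8];  Q = [1, 3, 6] / [2, 4, 7] / [5, 8] / [9];  common shape = (3, 3, 2, 1)

Row-insert the values π_1, π_2, … into P one at a time, bumping the leftmost entry strictly greater than the inserted value down to the next row. The recording tableau Q records, in position (i, j), the step at which that cell was added to P.
  Insert 3 (step 1): P = [3];  Q = [1]
  Insert 2 (step 2): P = [2] / [3];  Q = [1] / [2]
  Insert 8 (step 3): P = [2, 8] / [3];  Q = [1, 3] / [2]
  Insert 6 (step 4): P = [2, 6] / [3, 8];  Q = [1, 3] / [2, 4]
  Insert 4 (step 5): P = [2, 4] / [3, 6] / [8];  Q = [1, 3] / [2, 4] / [5]
  Insert 9 (step 6): P = [2, 4, 9] / [3, 6] / [8];  Q = [1, 3, 6] / [2, 4] / [5]
  Insert 7 (step 7): P = [2, 4, 7] / [3, 6, 9] / [8];  Q = [1, 3, 6] / [2, 4, 7] / [5]
  Insert 5 (step 8): P = [2, 4, 5] / [3, 6, 7] / [8, 9];  Q = [1, 3, 6] / [2, 4, 7] / [5, 8]
  Insert 1 (step 9): P = [1, 4, 5] / [2, 6, 7] / [3, 9] / [8];  Q = [1, 3, 6] / [2, 4, 7] / [5, 8] / [9]
Final shape: (3, 3, 2, 1).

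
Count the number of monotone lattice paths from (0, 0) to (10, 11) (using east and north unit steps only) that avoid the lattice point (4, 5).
Number of paths = 236292

Total paths from (0, 0) to (10, 11): C(21, 10) = 352716. Paths through (4, 5): (paths (0, 0) → (4, 5)) × (paths (4, 5) → (10, 11)) = C(9, 4) · C(12, 6) = 126 · 924 = 116424. Avoidance count = 352716 − 116424 = 236292.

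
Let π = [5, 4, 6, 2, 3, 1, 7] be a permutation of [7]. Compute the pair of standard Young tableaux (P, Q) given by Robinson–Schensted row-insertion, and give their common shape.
P = [1, 3, 7] / [2, 6] / [4] / [5];  Q = [1, 3, 7] / [2, 5] / [4] / [6];  common shape = (3, 2, 1, 1)

Row-insert the values π_1, π_2, … into P one at a time, bumping the leftmost entry strictly greater than the inserted value down to the next row. The recording tableau Q records, in position (i, j), the step at which that cell was added to P.
  Insert 5 (step 1): P = [5];  Q = [1]
  Insert 4 (step 2): P = [4] / [5];  Q = [1] / [2]
  Insert 6 (step 3): P = [4, 6] / [5];  Q = [1, 3] / [2]
  Insert 2 (step 4): P = [2, 6] / [4] / [5];  Q = [1, 3] / [2] / [4]
  Insert 3 (step 5): P = [2, 3] / [4, 6] / [5];  Q = [1, 3] / [2, 5] / [4]
  Insert 1 (step 6): P = [1, 3] / [2, 6] / [4] / [5];  Q = [1, 3] / [2, 5] / [4] / [6]
  Insert 7 (step 7): P = [1, 3, 7] / [2, 6] / [4] / [5];  Q = [1, 3, 7] / [2, 5] / [4] / [6]
Final shape: (3, 2, 1, 1).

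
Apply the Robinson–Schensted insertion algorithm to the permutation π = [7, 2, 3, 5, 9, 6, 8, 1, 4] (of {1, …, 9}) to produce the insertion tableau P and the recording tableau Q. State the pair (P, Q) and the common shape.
P = [1, 3, 4, 6, 8] / [2, 5] / [7, 9];  Q = [1, 3, 4, 5, 7] / [2, 6] / [8, 9];  common shape = (5, 2, 2)

Row-insert the values π_1, π_2, … into P one at a time, bumping the leftmost entry strictly greater than the inserted value down to the next row. The recording tableau Q records, in position (i, j), the step at which that cell was added to P.
  Insert 7 (step 1): P = [7];  Q = [1]
  Insert 2 (step 2): P = [2] / [7];  Q = [1] / [2]
  Insert 3 (step 3): P = [2, 3] / [7];  Q = [1, 3] / [2]
  Insert 5 (step 4): P = [2, 3, 5] / [7];  Q = [1, 3, 4] / [2]
  Insert 9 (step 5): P = [2, 3, 5, 9] / [7];  Q = [1, 3, 4, 5] / [2]
  Insert 6 (step 6): P = [2, 3, 5, 6] / [7, 9];  Q = [1, 3, 4, 5] / [2, 6]
  Insert 8 (step 7): P = [2, 3, 5, 6, 8] / [7, 9];  Q = [1, 3, 4, 5, 7] / [2, 6]
  Insert 1 (step 8): P = [1, 3, 5, 6, 8] / [2, 9] / [7];  Q = [1, 3, 4, 5, 7] / [2, 6] / [8]
  Insert 4 (step 9): P = [1, 3, 4, 6, 8] / [2, 5] / [7, 9];  Q = [1, 3, 4, 5, 7] / [2, 6] / [8, 9]
Final shape: (5, 2, 2).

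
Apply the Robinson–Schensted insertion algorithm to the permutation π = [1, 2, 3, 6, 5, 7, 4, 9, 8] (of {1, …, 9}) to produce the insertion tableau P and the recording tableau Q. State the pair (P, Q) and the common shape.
P = [1, 2, 3, 4, 7, 8] / [5, 9] / [6];  Q = [1, 2, 3, 4, 6, 8] / [5, 9] / [7];  common shape = (6, 2, 1)

Row-insert the values π_1, π_2, … into P one at a time, bumping the leftmost entry strictly greater than the inserted value down to the next row. The recording tableau Q records, in position (i, j), the step at which that cell was added to P.
  Insert 1 (step 1): P = [1];  Q = [1]
  Insert 2 (step 2): P = [1, 2];  Q = [1, 2]
  Insert 3 (step 3): P = [1, 2, 3];  Q = [1, 2, 3]
  Insert 6 (step 4): P = [1, 2, 3, 6];  Q = [1, 2, 3, 4]
  Insert 5 (step 5): P = [1, 2, 3, 5] / [6];  Q = [1, 2, 3, 4] / [5]
  Insert 7 (step 6): P = [1, 2, 3, 5, 7] / [6];  Q = [1, 2, 3, 4, 6] / [5]
  Insert 4 (step 7): P = [1, 2, 3, 4, 7] / [5] / [6];  Q = [1, 2, 3, 4, 6] / [5] / [7]
  Insert 9 (step 8): P = [1, 2, 3, 4, 7, 9] / [5] / [6];  Q = [1, 2, 3, 4, 6, 8] / [5] / [7]
  Insert 8 (step 9): P = [1, 2, 3, 4, 7, 8] / [5, 9] / [6];  Q = [1, 2, 3, 4, 6, 8] / [5, 9] / [7]
Final shape: (6, 2, 1).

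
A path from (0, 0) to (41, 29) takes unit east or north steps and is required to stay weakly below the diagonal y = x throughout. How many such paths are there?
Number of paths = 12535202452192780360

By the reflection principle (André's argument), the number of monotone paths to (41, 29) with n ≤ m that never go above y = x is C(70, 41) − C(70, 42) = 40498346384007444240 − 27963143931814663880 = 12535202452192780360.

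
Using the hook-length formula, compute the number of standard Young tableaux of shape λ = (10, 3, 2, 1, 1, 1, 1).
# SYT of shape (10, 3, 2, 1, 1, 1, 1) = 4408950

Hook-length formula: f^λ = n! / Π hook(c), product over all cells c of the Young diagram. For λ = (10, 3, 2, 1, 1, 1, 1), n = 19 boxes. Hook lengths by row (left-to-right, top-to-bottom): [16, 11, 9, 7, 6, 5, 4, 3, 2, 1]; [8, 3, 1]; [6, 1]; [4]; [3]; [2]; [1]. Product of hooks = 27590492160. So f^λ = 19! / 27590492160 = 121645100408832000 / 27590492160 = 4408950.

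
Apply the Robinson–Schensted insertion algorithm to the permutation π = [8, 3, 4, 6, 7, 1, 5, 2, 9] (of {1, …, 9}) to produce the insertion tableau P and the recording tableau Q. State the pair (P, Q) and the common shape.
P = [1, 2, 5, 7, 9] / [3, 4] / [6] / [8];  Q = [1, 3, 4, 5, 9] / [2, 7] / [6] / [8];  common shape = (5, 2, 1, 1)

Row-insert the values π_1, π_2, … into P one at a time, bumping the leftmost entry strictly greater than the inserted value down to the next row. The recording tableau Q records, in position (i, j), the step at which that cell was added to P.
  Insert 8 (step 1): P = [8];  Q = [1]
  Insert 3 (step 2): P = [3] / [8];  Q = [1] / [2]
  Insert 4 (step 3): P = [3, 4] / [8];  Q = [1, 3] / [2]
  Insert 6 (step 4): P = [3, 4, 6] / [8];  Q = [1, 3, 4] / [2]
  Insert 7 (step 5): P = [3, 4, 6, 7] / [8];  Q = [1, 3, 4, 5] / [2]
  Insert 1 (step 6): P = [1, 4, 6, 7] / [3] / [8];  Q = [1, 3, 4, 5] / [2] / [6]
  Insert 5 (step 7): P = [1, 4, 5, 7] / [3, 6] / [8];  Q = [1, 3, 4, 5] / [2, 7] / [6]
  Insert 2 (step 8): P = [1, 2, 5, 7] / [3, 4] / [6] / [8];  Q = [1, 3, 4, 5] / [2, 7] / [6] / [8]
  Insert 9 (step 9): P = [1, 2, 5, 7, 9] / [3, 4] / [6] / [8];  Q = [1, 3, 4, 5, 9] / [2, 7] / [6] / [8]
Final shape: (5, 2, 1, 1).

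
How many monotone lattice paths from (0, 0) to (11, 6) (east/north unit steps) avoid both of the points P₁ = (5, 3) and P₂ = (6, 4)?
Number of paths = 5614

Inclusion–exclusion. Total paths: C(17, 11) = 12376. Through P₁: C(8, 5)·C(9, 6) = 4704. Through P₂: C(10, 6)·C(7, 5) = 4410. Since P₁ is strictly southwest of P₂, a monotone path through both must visit P₁ then P₂; paths through both = C(8, 5)·C(2, 1)·C(7, 5) = 2352. Avoid both = 12376 − 4704 − 4410 + 2352 = 5614.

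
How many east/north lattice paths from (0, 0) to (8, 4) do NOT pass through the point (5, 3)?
Number of paths = 271

Total paths from (0, 0) to (8, 4): C(12, 8) = 495. Paths through (5, 3): (paths (0, 0) → (5, 3)) × (paths (5, 3) → (8, 4)) = C(8, 5) · C(4, 3) = 56 · 4 = 224. Avoidance count = 495 − 224 = 271.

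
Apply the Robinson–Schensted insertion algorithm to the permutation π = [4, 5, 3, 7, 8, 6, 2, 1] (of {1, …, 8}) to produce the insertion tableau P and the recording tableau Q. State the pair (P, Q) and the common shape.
P = [1, 5, 6, 8] / [2, 7] / [3] / [4];  Q = [1, 2, 4, 5] / [3, 6] / [7] / [8];  common shape = (4, 2, 1, 1)

Row-insert the values π_1, π_2, … into P one at a time, bumping the leftmost entry strictly greater than the inserted value down to the next row. The recording tableau Q records, in position (i, j), the step at which that cell was added to P.
  Insert 4 (step 1): P = [4];  Q = [1]
  Insert 5 (step 2): P = [4, 5];  Q = [1, 2]
  Insert 3 (step 3): P = [3, 5] / [4];  Q = [1, 2] / [3]
  Insert 7 (step 4): P = [3, 5, 7] / [4];  Q = [1, 2, 4] / [3]
  Insert 8 (step 5): P = [3, 5, 7, 8] / [4];  Q = [1, 2, 4, 5] / [3]
  Insert 6 (step 6): P = [3, 5, 6, 8] / [4, 7];  Q = [1, 2, 4, 5] / [3, 6]
  Insert 2 (step 7): P = [2, 5, 6, 8] / [3, 7] / [4];  Q = [1, 2, 4, 5] / [3, 6] / [7]
  Insert 1 (step 8): P = [1, 5, 6, 8] / [2, 7] / [3] / [4];  Q = [1, 2, 4, 5] / [3, 6] / [7] / [8]
Final shape: (4, 2, 1, 1).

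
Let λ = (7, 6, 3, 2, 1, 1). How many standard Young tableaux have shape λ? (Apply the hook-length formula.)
# SYT of shape (7, 6, 3, 2, 1, 1) = 177365760

Hook-length formula: f^λ = n! / Π hook(c), product over all cells c of the Young diagram. For λ = (7, 6, 3, 2, 1, 1), n = 20 boxes. Hook lengths by row (left-to-right, top-to-bottom): [12, 9, 7, 5, 4, 3, 1]; [10, 7, 5, 3, 2, 1]; [6, 3, 1]; [4, 1]; [2]; [1]. Product of hooks = 13716864000. So f^λ = 20! / 13716864000 = 2432902008176640000 / 13716864000 = 177365760.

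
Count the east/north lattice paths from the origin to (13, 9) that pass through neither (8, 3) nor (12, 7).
Number of paths = 304676

Inclusion–exclusion. Total paths: C(22, 13) = 497420. Through P₁: C(11, 8)·C(11, 5) = 76230. Through P₂: C(19, 12)·C(3, 1) = 151164. Since P₁ is strictly southwest of P₂, a monotone path through both must visit P₁ then P₂; paths through both = C(11, 8)·C(8, 4)·C(3, 1) = 34650. Avoid both = 497420 − 76230 − 151164 + 34650 = 304676.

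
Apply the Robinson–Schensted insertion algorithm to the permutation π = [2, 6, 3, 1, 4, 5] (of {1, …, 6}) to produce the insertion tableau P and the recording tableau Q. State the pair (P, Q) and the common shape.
P = [1, 3, 4, 5] / [2] / [6];  Q = [1, 2, 5, 6] / [3] / [4];  common shape = (4, 1, 1)

Row-insert the values π_1, π_2, … into P one at a time, bumping the leftmost entry strictly greater than the inserted value down to the next row. The recording tableau Q records, in position (i, j), the step at which that cell was added to P.
  Insert 2 (step 1): P = [2];  Q = [1]
  Insert 6 (step 2): P = [2, 6];  Q = [1, 2]
  Insert 3 (step 3): P = [2, 3] / [6];  Q = [1, 2] / [3]
  Insert 1 (step 4): P = [1, 3] / [2] / [6];  Q = [1, 2] / [3] / [4]
  Insert 4 (step 5): P = [1, 3, 4] / [2] / [6];  Q = [1, 2, 5] / [3] / [4]
  Insert 5 (step 6): P = [1, 3, 4, 5] / [2] / [6];  Q = [1, 2, 5, 6] / [3] / [4]
Final shape: (4, 1, 1).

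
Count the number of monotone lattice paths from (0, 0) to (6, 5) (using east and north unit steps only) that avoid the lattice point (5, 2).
Number of paths = 378

Total paths from (0, 0) to (6, 5): C(11, 6) = 462. Paths through (5, 2): (paths (0, 0) → (5, 2)) × (paths (5, 2) → (6, 5)) = C(7, 5) · C(4, 1) = 21 · 4 = 84. Avoidance count = 462 − 84 = 378.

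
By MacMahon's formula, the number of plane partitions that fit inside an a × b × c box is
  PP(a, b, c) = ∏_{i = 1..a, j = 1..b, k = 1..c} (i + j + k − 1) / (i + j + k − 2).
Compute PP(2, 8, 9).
PP(2, 8, 9) = 118195220

Evaluate the triple product over i = 1..2, j = 1..8, k = 1..9. The factors are (2/1) · (3/2) · (4/3) · (5/4) · (6/5) · (7/6) · (8/7) · (9/8) · … (144 factors total). The numerators and denominators telescope so the product is an integer; carrying out the multiplication exactly gives PP(2, 8, 9) = 118195220.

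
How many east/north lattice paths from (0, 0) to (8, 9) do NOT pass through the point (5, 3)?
Number of paths = 19606

Total paths from (0, 0) to (8, 9): C(17, 8) = 24310. Paths through (5, 3): (paths (0, 0) → (5, 3)) × (paths (5, 3) → (8, 9)) = C(8, 5) · C(9, 3) = 56 · 84 = 4704. Avoidance count = 24310 − 4704 = 19606.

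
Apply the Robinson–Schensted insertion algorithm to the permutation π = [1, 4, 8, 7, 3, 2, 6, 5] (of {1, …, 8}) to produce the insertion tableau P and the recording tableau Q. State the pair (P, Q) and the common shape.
P = [1, 2, 5] / [3, 6] / [4, 7] / [8];  Q = [1, 2, 3] / [4, 7] / [5, 8] / [6];  common shape = (3, 2, 2, 1)

Row-insert the values π_1, π_2, … into P one at a time, bumping the leftmost entry strictly greater than the inserted value down to the next row. The recording tableau Q records, in position (i, j), the step at which that cell was added to P.
  Insert 1 (step 1): P = [1];  Q = [1]
  Insert 4 (step 2): P = [1, 4];  Q = [1, 2]
  Insert 8 (step 3): P = [1, 4, 8];  Q = [1, 2, 3]
  Insert 7 (step 4): P = [1, 4, 7] / [8];  Q = [1, 2, 3] / [4]
  Insert 3 (step 5): P = [1, 3, 7] / [4] / [8];  Q = [1, 2, 3] / [4] / [5]
  Insert 2 (step 6): P = [1, 2, 7] / [3] / [4] / [8];  Q = [1, 2, 3] / [4] / [5] / [6]
  Insert 6 (step 7): P = [1, 2, 6] / [3, 7] / [4] / [8];  Q = [1, 2, 3] / [4, 7] / [5] / [6]
  Insert 5 (step 8): P = [1, 2, 5] / [3, 6] / [4, 7] / [8];  Q = [1, 2, 3] / [4, 7] / [5, 8] / [6]
Final shape: (3, 2, 2, 1).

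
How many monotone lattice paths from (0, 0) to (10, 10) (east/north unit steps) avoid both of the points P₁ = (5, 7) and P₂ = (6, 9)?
Number of paths = 127259

Inclusion–exclusion. Total paths: C(20, 10) = 184756. Through P₁: C(12, 5)·C(8, 5) = 44352. Through P₂: C(15, 6)·C(5, 4) = 25025. Since P₁ is strictly southwest of P₂, a monotone path through both must visit P₁ then P₂; paths through both = C(12, 5)·C(3, 1)·C(5, 4) = 11880. Avoid both = 184756 − 44352 − 25025 + 11880 = 127259.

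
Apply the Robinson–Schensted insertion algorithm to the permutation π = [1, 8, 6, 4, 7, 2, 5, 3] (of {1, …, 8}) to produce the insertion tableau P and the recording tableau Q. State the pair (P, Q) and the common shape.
P = [1, 2, 3] / [4, 5] / [6, 7] / [8];  Q = [1, 2, 5] / [3, 7] / [4, 8] / [6];  common shape = (3, 2, 2, 1)

Row-insert the values π_1, π_2, … into P one at a time, bumping the leftmost entry strictly greater than the inserted value down to the next row. The recording tableau Q records, in position (i, j), the step at which that cell was added to P.
  Insert 1 (step 1): P = [1];  Q = [1]
  Insert 8 (step 2): P = [1, 8];  Q = [1, 2]
  Insert 6 (step 3): P = [1, 6] / [8];  Q = [1, 2] / [3]
  Insert 4 (step 4): P = [1, 4] / [6] / [8];  Q = [1, 2] / [3] / [4]
  Insert 7 (step 5): P = [1, 4, 7] / [6] / [8];  Q = [1, 2, 5] / [3] / [4]
  Insert 2 (step 6): P = [1, 2, 7] / [4] / [6] / [8];  Q = [1, 2, 5] / [3] / [4] / [6]
  Insert 5 (step 7): P = [1, 2, 5] / [4, 7] / [6] / [8];  Q = [1, 2, 5] / [3, 7] / [4] / [6]
  Insert 3 (step 8): P = [1, 2, 3] / [4, 5] / [6, 7] / [8];  Q = [1, 2, 5] / [3, 7] / [4, 8] / [6]
Final shape: (3, 2, 2, 1).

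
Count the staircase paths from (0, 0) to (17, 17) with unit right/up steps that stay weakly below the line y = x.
C_17 = 129644790

These NE paths below the diagonal are counted by the Catalan number C_n = (1/(n + 1)) · C(2n, n). For n = 17: C_17 = (1/18) · C(34, 17) = 2333606220/18 = 129644790.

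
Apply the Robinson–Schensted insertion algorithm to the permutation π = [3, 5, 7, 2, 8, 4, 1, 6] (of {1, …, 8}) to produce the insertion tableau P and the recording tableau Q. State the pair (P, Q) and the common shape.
P = [1, 4, 6, 8] / [2, 5, 7] / [3];  Q = [1, 2, 3, 5] / [4, 6, 8] / [7];  common shape = (4, 3, 1)

Row-insert the values π_1, π_2, … into P one at a time, bumping the leftmost entry strictly greater than the inserted value down to the next row. The recording tableau Q records, in position (i, j), the step at which that cell was added to P.
  Insert 3 (step 1): P = [3];  Q = [1]
  Insert 5 (step 2): P = [3, 5];  Q = [1, 2]
  Insert 7 (step 3): P = [3, 5, 7];  Q = [1, 2, 3]
  Insert 2 (step 4): P = [2, 5, 7] / [3];  Q = [1, 2, 3] / [4]
  Insert 8 (step 5): P = [2, 5, 7, 8] / [3];  Q = [1, 2, 3, 5] / [4]
  Insert 4 (step 6): P = [2, 4, 7, 8] / [3, 5];  Q = [1, 2, 3, 5] / [4, 6]
  Insert 1 (step 7): P = [1, 4, 7, 8] / [2, 5] / [3];  Q = [1, 2, 3, 5] / [4, 6] / [7]
  Insert 6 (step 8): P = [1, 4, 6, 8] / [2, 5, 7] / [3];  Q = [1, 2, 3, 5] / [4, 6, 8] / [7]
Final shape: (4, 3, 1).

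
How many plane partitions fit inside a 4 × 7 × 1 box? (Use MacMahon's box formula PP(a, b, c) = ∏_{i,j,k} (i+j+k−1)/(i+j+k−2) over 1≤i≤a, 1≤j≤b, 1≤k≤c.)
PP(4, 7, 1) = 330

Evaluate the triple product over i = 1..4, j = 1..7, k = 1..1. The factors are (2/1) · (3/2) · (4/3) · (5/4) · (6/5) · (7/6) · (8/7) · (3/2) · … (28 factors total). The numerators and denominators telescope so the product is an integer; carrying out the multiplication exactly gives PP(4, 7, 1) = 330.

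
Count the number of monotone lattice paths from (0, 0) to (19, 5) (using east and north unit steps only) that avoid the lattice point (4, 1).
Number of paths = 23124

Total paths from (0, 0) to (19, 5): C(24, 19) = 42504. Paths through (4, 1): (paths (0, 0) → (4, 1)) × (paths (4, 1) → (19, 5)) = C(5, 4) · C(19, 15) = 5 · 3876 = 19380. Avoidance count = 42504 − 19380 = 23124.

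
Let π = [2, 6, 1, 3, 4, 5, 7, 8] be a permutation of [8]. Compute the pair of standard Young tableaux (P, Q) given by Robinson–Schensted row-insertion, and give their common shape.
P = [1, 3, 4, 5, 7, 8] / [2, 6];  Q = [1, 2, 5, 6, 7, 8] / [3, 4];  common shape = (6, 2)

Row-insert the values π_1, π_2, … into P one at a time, bumping the leftmost entry strictly greater than the inserted value down to the next row. The recording tableau Q records, in position (i, j), the step at which that cell was added to P.
  Insert 2 (step 1): P = [2];  Q = [1]
  Insert 6 (step 2): P = [2, 6];  Q = [1, 2]
  Insert 1 (step 3): P = [1, 6] / [2];  Q = [1, 2] / [3]
  Insert 3 (step 4): P = [1, 3] / [2, 6];  Q = [1, 2] / [3, 4]
  Insert 4 (step 5): P = [1, 3, 4] / [2, 6];  Q = [1, 2, 5] / [3, 4]
  Insert 5 (step 6): P = [1, 3, 4, 5] / [2, 6];  Q = [1, 2, 5, 6] / [3, 4]
  Insert 7 (step 7): P = [1, 3, 4, 5, 7] / [2, 6];  Q = [1, 2, 5, 6, 7] / [3, 4]
  Insert 8 (step 8): P = [1, 3, 4, 5, 7, 8] / [2, 6];  Q = [1, 2, 5, 6, 7, 8] / [3, 4]
Final shape: (6, 2).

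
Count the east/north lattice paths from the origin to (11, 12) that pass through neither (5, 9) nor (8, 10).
Number of paths = 826410

Inclusion–exclusion. Total paths: C(23, 11) = 1352078. Through P₁: C(14, 5)·C(9, 6) = 168168. Through P₂: C(18, 8)·C(5, 3) = 437580. Since P₁ is strictly southwest of P₂, a monotone path through both must visit P₁ then P₂; paths through both = C(14, 5)·C(4, 3)·C(5, 3) = 80080. Avoid both = 1352078 − 168168 − 437580 + 80080 = 826410.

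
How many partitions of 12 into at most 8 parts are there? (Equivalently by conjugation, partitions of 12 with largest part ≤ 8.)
p(12, parts ≤ 8) = 70

Partitions of 12 with all parts ≤ 8: 8+4, 8+3+1, 8+2+2, 8+2+1+1, 8+1+1+1+1, 7+5, 7+4+1, 7+3+2, 7+3+1+1, 7+2+2+1, 7+2+1+1+1, 7+1+1+1+1+1, 6+6, 6+5+1, 6+4+2, 6+4+1+1, 6+3+3, 6+3+2+1, 6+3+1+1+1, 6+2+2+2, 6+2+2+1+1, 6+2+1+1+1+1, 6+1+1+1+1+1+1, 5+5+2, 5+5+1+1, 5+4+3, 5+4+2+1, 5+4+1+1+1, 5+3+3+1, 5+3+2+2, … (70 total). Count = 70.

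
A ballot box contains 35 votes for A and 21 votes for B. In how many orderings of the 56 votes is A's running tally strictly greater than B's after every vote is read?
Strict-lead orderings = 336691526641470

Total orderings of the 56 votes with 35 for A: C(56, 35) = 1346766106565880. By the Bertrand ballot formula (Cycle Lemma / reflection principle), the number of orderings in which A is strictly ahead of B throughout is (p − q)/(p + q) · C(p + q, p) = (35 − 21)/(35 + 21) · 1346766106565880 = 336691526641470.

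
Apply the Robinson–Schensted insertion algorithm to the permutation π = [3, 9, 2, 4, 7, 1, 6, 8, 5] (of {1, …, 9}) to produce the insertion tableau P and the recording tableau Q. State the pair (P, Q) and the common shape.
P = [1, 4, 5, 8] / [2, 6] / [3, 7] / [9];  Q = [1, 2, 5, 8] / [3, 4] / [6, 7] / [9];  common shape = (4, 2, 2, 1)

Row-insert the values π_1, π_2, … into P one at a time, bumping the leftmost entry strictly greater than the inserted value down to the next row. The recording tableau Q records, in position (i, j), the step at which that cell was added to P.
  Insert 3 (step 1): P = [3];  Q = [1]
  Insert 9 (step 2): P = [3, 9];  Q = [1, 2]
  Insert 2 (step 3): P = [2, 9] / [3];  Q = [1, 2] / [3]
  Insert 4 (step 4): P = [2, 4] / [3, 9];  Q = [1, 2] / [3, 4]
  Insert 7 (step 5): P = [2, 4, 7] / [3, 9];  Q = [1, 2, 5] / [3, 4]
  Insert 1 (step 6): P = [1, 4, 7] / [2, 9] / [3];  Q = [1, 2, 5] / [3, 4] / [6]
  Insert 6 (step 7): P = [1, 4, 6] / [2, 7] / [3, 9];  Q = [1, 2, 5] / [3, 4] / [6, 7]
  Insert 8 (step 8): P = [1, 4, 6, 8] / [2, 7] / [3, 9];  Q = [1, 2, 5, 8] / [3, 4] / [6, 7]
  Insert 5 (step 9): P = [1, 4, 5, 8] / [2, 6] / [3, 7] / [9];  Q = [1, 2, 5, 8] / [3, 4] / [6, 7] / [9]
Final shape: (4, 2, 2, 1).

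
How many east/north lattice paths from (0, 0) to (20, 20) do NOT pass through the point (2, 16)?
Number of paths = 137845409625

Total paths from (0, 0) to (20, 20): C(40, 20) = 137846528820. Paths through (2, 16): (paths (0, 0) → (2, 16)) × (paths (2, 16) → (20, 20)) = C(18, 2) · C(22, 18) = 153 · 7315 = 1119195. Avoidance count = 137846528820 − 1119195 = 137845409625.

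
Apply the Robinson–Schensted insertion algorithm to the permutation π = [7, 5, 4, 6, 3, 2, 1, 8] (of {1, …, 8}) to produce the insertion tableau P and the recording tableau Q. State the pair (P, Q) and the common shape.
P = [1, 6, 8] / [2] / [3] / [4] / [5] / [7];  Q = [1, 4, 8] / [2] / [3] / [5] / [6] / [7];  common shape = (3, 1, 1, 1, 1, 1)

Row-insert the values π_1, π_2, … into P one at a time, bumping the leftmost entry strictly greater than the inserted value down to the next row. The recording tableau Q records, in position (i, j), the step at which that cell was added to P.
  Insert 7 (step 1): P = [7];  Q = [1]
  Insert 5 (step 2): P = [5] / [7];  Q = [1] / [2]
  Insert 4 (step 3): P = [4] / [5] / [7];  Q = [1] / [2] / [3]
  Insert 6 (step 4): P = [4, 6] / [5] / [7];  Q = [1, 4] / [2] / [3]
  Insert 3 (step 5): P = [3, 6] / [4] / [5] / [7];  Q = [1, 4] / [2] / [3] / [5]
  Insert 2 (step 6): P = [2, 6] / [3] / [4] / [5] / [7];  Q = [1, 4] / [2] / [3] / [5] / [6]
  Insert 1 (step 7): P = [1, 6] / [2] / [3] / [4] / [5] / [7];  Q = [1, 4] / [2] / [3] / [5] / [6] / [7]
  Insert 8 (step 8): P = [1, 6, 8] / [2] / [3] / [4] / [5] / [7];  Q = [1, 4, 8] / [2] / [3] / [5] / [6] / [7]
Final shape: (3, 1, 1, 1, 1, 1).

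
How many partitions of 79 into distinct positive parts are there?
q(79) = 70488

A partition into distinct parts is a strictly decreasing sequence summing to n. The recurrence d(n, m) = d(n, m−1) + d(n−m, m−1) (use part m at most once) with q(n) = d(n, n) gives q(79) = 70488. (Euler's theorem: # distinct-part partitions = # odd-part partitions.)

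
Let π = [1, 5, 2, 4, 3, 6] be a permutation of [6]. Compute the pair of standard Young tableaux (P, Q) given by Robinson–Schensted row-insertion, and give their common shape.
P = [1, 2, 3, 6] / [4] / [5];  Q = [1, 2, 4, 6] / [3] / [5];  common shape = (4, 1, 1)

Row-insert the values π_1, π_2, … into P one at a time, bumping the leftmost entry strictly greater than the inserted value down to the next row. The recording tableau Q records, in position (i, j), the step at which that cell was added to P.
  Insert 1 (step 1): P = [1];  Q = [1]
  Insert 5 (step 2): P = [1, 5];  Q = [1, 2]
  Insert 2 (step 3): P = [1, 2] / [5];  Q = [1, 2] / [3]
  Insert 4 (step 4): P = [1, 2, 4] / [5];  Q = [1, 2, 4] / [3]
  Insert 3 (step 5): P = [1, 2, 3] / [4] / [5];  Q = [1, 2, 4] / [3] / [5]
  Insert 6 (step 6): P = [1, 2, 3, 6] / [4] / [5];  Q = [1, 2, 4, 6] / [3] / [5]
Final shape: (4, 1, 1).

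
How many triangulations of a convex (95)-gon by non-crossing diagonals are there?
C_93 = 60960876535340415751462563580829648891969728907438000

These polygon triangulations are counted by the Catalan number C_n = (1/(n + 1)) · C(2n, n). For n = 93: C_93 = (1/94) · C(186, 93) = 5730322394321999080637480976597986995845154517299172000/94 = 60960876535340415751462563580829648891969728907438000.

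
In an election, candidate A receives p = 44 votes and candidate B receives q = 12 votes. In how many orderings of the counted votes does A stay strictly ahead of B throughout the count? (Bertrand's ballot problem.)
Strict-lead orderings = 319076175600

Total orderings of the 56 votes with 44 for A: C(56, 44) = 558383307300. By the Bertrand ballot formula (Cycle Lemma / reflection principle), the number of orderings in which A is strictly ahead of B throughout is (p − q)/(p + q) · C(p + q, p) = (44 − 12)/(44 + 12) · 558383307300 = 319076175600.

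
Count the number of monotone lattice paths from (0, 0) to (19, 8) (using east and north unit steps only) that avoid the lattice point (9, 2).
Number of paths = 1779635

Total paths from (0, 0) to (19, 8): C(27, 19) = 2220075. Paths through (9, 2): (paths (0, 0) → (9, 2)) × (paths (9, 2) → (19, 8)) = C(11, 9) · C(16, 10) = 55 · 8008 = 440440. Avoidance count = 2220075 − 440440 = 1779635.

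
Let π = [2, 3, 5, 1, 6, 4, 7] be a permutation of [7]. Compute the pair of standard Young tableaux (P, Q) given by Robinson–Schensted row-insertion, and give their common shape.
P = [1, 3, 4, 6, 7] / [2, 5];  Q = [1, 2, 3, 5, 7] / [4, 6];  common shape = (5, 2)

Row-insert the values π_1, π_2, … into P one at a time, bumping the leftmost entry strictly greater than the inserted value down to the next row. The recording tableau Q records, in position (i, j), the step at which that cell was added to P.
  Insert 2 (step 1): P = [2];  Q = [1]
  Insert 3 (step 2): P = [2, 3];  Q = [1, 2]
  Insert 5 (step 3): P = [2, 3, 5];  Q = [1, 2, 3]
  Insert 1 (step 4): P = [1, 3, 5] / [2];  Q = [1, 2, 3] / [4]
  Insert 6 (step 5): P = [1, 3, 5, 6] / [2];  Q = [1, 2, 3, 5] / [4]
  Insert 4 (step 6): P = [1, 3, 4, 6] / [2, 5];  Q = [1, 2, 3, 5] / [4, 6]
  Insert 7 (step 7): P = [1, 3, 4, 6, 7] / [2, 5];  Q = [1, 2, 3, 5, 7] / [4, 6]
Final shape: (5, 2).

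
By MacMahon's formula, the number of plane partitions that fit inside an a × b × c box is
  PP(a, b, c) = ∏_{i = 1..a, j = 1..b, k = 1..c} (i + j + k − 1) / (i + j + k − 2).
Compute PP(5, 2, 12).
PP(5, 2, 12) = 8836464

Evaluate the triple product over i = 1..5, j = 1..2, k = 1..12. The factors are (2/1) · (3/2) · (4/3) · (5/4) · (6/5) · (7/6) · (8/7) · (9/8) · … (120 factors total). The numerators and denominators telescope so the product is an integer; carrying out the multiplication exactly gives PP(5, 2, 12) = 8836464.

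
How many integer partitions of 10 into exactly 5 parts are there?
p(10, 5 parts) = 7

Partitions of n into exactly k parts ↔ partitions of n − k into at most k parts (subtract 1 from each part). For n = 10, k = 5, the partitions are: 6+1+1+1+1, 5+2+1+1+1, 4+3+1+1+1, 4+2+2+1+1, 3+3+2+1+1, 3+2+2+2+1, 2+2+2+2+2. Count = 7.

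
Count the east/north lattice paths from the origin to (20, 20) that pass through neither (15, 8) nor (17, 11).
Number of paths = 131166836988

Inclusion–exclusion. Total paths: C(40, 20) = 137846528820. Through P₁: C(23, 15)·C(17, 5) = 3034063032. Through P₂: C(28, 17)·C(12, 3) = 4724319600. Since P₁ is strictly southwest of P₂, a monotone path through both must visit P₁ then P₂; paths through both = C(23, 15)·C(5, 2)·C(12, 3) = 1078690800. Avoid both = 137846528820 − 3034063032 − 4724319600 + 1078690800 = 131166836988.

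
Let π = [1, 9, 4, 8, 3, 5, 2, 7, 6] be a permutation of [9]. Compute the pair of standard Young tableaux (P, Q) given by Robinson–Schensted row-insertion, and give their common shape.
P = [1, 2, 5, 6] / [3, 7] / [4, 8] / [9];  Q = [1, 2, 4, 8] / [3, 6] / [5, 9] / [7];  common shape = (4, 2, 2, 1)

Row-insert the values π_1, π_2, … into P one at a time, bumping the leftmost entry strictly greater than the inserted value down to the next row. The recording tableau Q records, in position (i, j), the step at which that cell was added to P.
  Insert 1 (step 1): P = [1];  Q = [1]
  Insert 9 (step 2): P = [1, 9];  Q = [1, 2]
  Insert 4 (step 3): P = [1, 4] / [9];  Q = [1, 2] / [3]
  Insert 8 (step 4): P = [1, 4, 8] / [9];  Q = [1, 2, 4] / [3]
  Insert 3 (step 5): P = [1, 3, 8] / [4] / [9];  Q = [1, 2, 4] / [3] / [5]
  Insert 5 (step 6): P = [1, 3, 5] / [4, 8] / [9];  Q = [1, 2, 4] / [3, 6] / [5]
  Insert 2 (step 7): P = [1, 2, 5] / [3, 8] / [4] / [9];  Q = [1, 2, 4] / [3, 6] / [5] / [7]
  Insert 7 (step 8): P = [1, 2, 5, 7] / [3, 8] / [4] / [9];  Q = [1, 2, 4, 8] / [3, 6] / [5] / [7]
  Insert 6 (step 9): P = [1, 2, 5, 6] / [3, 7] / [4, 8] / [9];  Q = [1, 2, 4, 8] / [3, 6] / [5, 9] / [7]
Final shape: (4, 2, 2, 1).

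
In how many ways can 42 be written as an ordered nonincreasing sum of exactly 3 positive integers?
p(42, 3 parts) = 147

Partitions of n into exactly k parts are in bijection with partitions of n − k into at most k parts (subtract 1 from each part). So p(42, exactly 3) = p(39, parts ≤ 3). Computing via the recurrence p(m, j) = p(m, j−1) + p(m−j, j) gives 147.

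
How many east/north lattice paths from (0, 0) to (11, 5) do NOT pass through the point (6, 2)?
Number of paths = 2800

Total paths from (0, 0) to (11, 5): C(16, 11) = 4368. Paths through (6, 2): (paths (0, 0) → (6, 2)) × (paths (6, 2) → (11, 5)) = C(8, 6) · C(8, 5) = 28 · 56 = 1568. Avoidance count = 4368 − 1568 = 2800.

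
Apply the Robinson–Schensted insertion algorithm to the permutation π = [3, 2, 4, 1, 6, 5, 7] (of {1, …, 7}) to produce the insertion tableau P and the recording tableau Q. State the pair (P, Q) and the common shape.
P = [1, 4, 5, 7] / [2, 6] / [3];  Q = [1, 3, 5, 7] / [2, 6] / [4];  common shape = (4, 2, 1)

Row-insert the values π_1, π_2, … into P one at a time, bumping the leftmost entry strictly greater than the inserted value down to the next row. The recording tableau Q records, in position (i, j), the step at which that cell was added to P.
  Insert 3 (step 1): P = [3];  Q = [1]
  Insert 2 (step 2): P = [2] / [3];  Q = [1] / [2]
  Insert 4 (step 3): P = [2, 4] / [3];  Q = [1, 3] / [2]
  Insert 1 (step 4): P = [1, 4] / [2] / [3];  Q = [1, 3] / [2] / [4]
  Insert 6 (step 5): P = [1, 4, 6] / [2] / [3];  Q = [1, 3, 5] / [2] / [4]
  Insert 5 (step 6): P = [1, 4, 5] / [2, 6] / [3];  Q = [1, 3, 5] / [2, 6] / [4]
  Insert 7 (step 7): P = [1, 4, 5, 7] / [2, 6] / [3];  Q = [1, 3, 5, 7] / [2, 6] / [4]
Final shape: (4, 2, 1).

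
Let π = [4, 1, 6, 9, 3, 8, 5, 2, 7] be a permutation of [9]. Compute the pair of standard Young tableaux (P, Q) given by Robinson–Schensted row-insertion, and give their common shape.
P = [1, 2, 5, 7] / [3, 6, 8] / [4] / [9];  Q = [1, 3, 4, 9] / [2, 5, 6] / [7] / [8];  common shape = (4, 3, 1, 1)

Row-insert the values π_1, π_2, … into P one at a time, bumping the leftmost entry strictly greater than the inserted value down to the next row. The recording tableau Q records, in position (i, j), the step at which that cell was added to P.
  Insert 4 (step 1): P = [4];  Q = [1]
  Insert 1 (step 2): P = [1] / [4];  Q = [1] / [2]
  Insert 6 (step 3): P = [1, 6] / [4];  Q = [1, 3] / [2]
  Insert 9 (step 4): P = [1, 6, 9] / [4];  Q = [1, 3, 4] / [2]
  Insert 3 (step 5): P = [1, 3, 9] / [4, 6];  Q = [1, 3, 4] / [2, 5]
  Insert 8 (step 6): P = [1, 3, 8] / [4, 6, 9];  Q = [1, 3, 4] / [2, 5, 6]
  Insert 5 (step 7): P = [1, 3, 5] / [4, 6, 8] / [9];  Q = [1, 3, 4] / [2, 5, 6] / [7]
  Insert 2 (step 8): P = [1, 2, 5] / [3, 6, 8] / [4] / [9];  Q = [1, 3, 4] / [2, 5, 6] / [7] / [8]
  Insert 7 (step 9): P = [1, 2, 5, 7] / [3, 6, 8] / [4] / [9];  Q = [1, 3, 4, 9] / [2, 5, 6] / [7] / [8]
Final shape: (4, 3, 1, 1).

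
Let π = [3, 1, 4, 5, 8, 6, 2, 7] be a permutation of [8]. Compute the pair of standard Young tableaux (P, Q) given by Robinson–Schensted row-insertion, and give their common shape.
P = [1, 2, 5, 6, 7] / [3, 4] / [8];  Q = [1, 3, 4, 5, 8] / [2, 6] / [7];  common shape = (5, 2, 1)

Row-insert the values π_1, π_2, … into P one at a time, bumping the leftmost entry strictly greater than the inserted value down to the next row. The recording tableau Q records, in position (i, j), the step at which that cell was added to P.
  Insert 3 (step 1): P = [3];  Q = [1]
  Insert 1 (step 2): P = [1] / [3];  Q = [1] / [2]
  Insert 4 (step 3): P = [1, 4] / [3];  Q = [1, 3] / [2]
  Insert 5 (step 4): P = [1, 4, 5] / [3];  Q = [1, 3, 4] / [2]
  Insert 8 (step 5): P = [1, 4, 5, 8] / [3];  Q = [1, 3, 4, 5] / [2]
  Insert 6 (step 6): P = [1, 4, 5, 6] / [3, 8];  Q = [1, 3, 4, 5] / [2, 6]
  Insert 2 (step 7): P = [1, 2, 5, 6] / [3, 4] / [8];  Q = [1, 3, 4, 5] / [2, 6] / [7]
  Insert 7 (step 8): P = [1, 2, 5, 6, 7] / [3, 4] / [8];  Q = [1, 3, 4, 5, 8] / [2, 6] / [7]
Final shape: (5, 2, 1).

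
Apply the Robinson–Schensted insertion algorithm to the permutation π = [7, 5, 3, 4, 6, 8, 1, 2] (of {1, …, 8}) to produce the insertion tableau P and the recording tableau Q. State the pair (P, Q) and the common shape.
P = [1, 2, 6, 8] / [3, 4] / [5] / [7];  Q = [1, 4, 5, 6] / [2, 8] / [3] / [7];  common shape = (4, 2, 1, 1)

Row-insert the values π_1, π_2, … into P one at a time, bumping the leftmost entry strictly greater than the inserted value down to the next row. The recording tableau Q records, in position (i, j), the step at which that cell was added to P.
  Insert 7 (step 1): P = [7];  Q = [1]
  Insert 5 (step 2): P = [5] / [7];  Q = [1] / [2]
  Insert 3 (step 3): P = [3] / [5] / [7];  Q = [1] / [2] / [3]
  Insert 4 (step 4): P = [3, 4] / [5] / [7];  Q = [1, 4] / [2] / [3]
  Insert 6 (step 5): P = [3, 4, 6] / [5] / [7];  Q = [1, 4, 5] / [2] / [3]
  Insert 8 (step 6): P = [3, 4, 6, 8] / [5] / [7];  Q = [1, 4, 5, 6] / [2] / [3]
  Insert 1 (step 7): P = [1, 4, 6, 8] / [3] / [5] / [7];  Q = [1, 4, 5, 6] / [2] / [3] / [7]
  Insert 2 (step 8): P = [1, 2, 6, 8] / [3, 4] / [5] / [7];  Q = [1, 4, 5, 6] / [2, 8] / [3] / [7]
Final shape: (4, 2, 1, 1).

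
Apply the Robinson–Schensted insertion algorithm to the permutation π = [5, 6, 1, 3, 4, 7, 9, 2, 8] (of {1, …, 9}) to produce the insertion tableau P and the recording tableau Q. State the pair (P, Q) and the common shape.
P = [1, 2, 4, 7, 8] / [3, 6, 9] / [5];  Q = [1, 2, 5, 6, 7] / [3, 4, 9] / [8];  common shape = (5, 3, 1)

Row-insert the values π_1, π_2, … into P one at a time, bumping the leftmost entry strictly greater than the inserted value down to the next row. The recording tableau Q records, in position (i, j), the step at which that cell was added to P.
  Insert 5 (step 1): P = [5];  Q = [1]
  Insert 6 (step 2): P = [5, 6];  Q = [1, 2]
  Insert 1 (step 3): P = [1, 6] / [5];  Q = [1, 2] / [3]
  Insert 3 (step 4): P = [1, 3] / [5, 6];  Q = [1, 2] / [3, 4]
  Insert 4 (step 5): P = [1, 3, 4] / [5, 6];  Q = [1, 2, 5] / [3, 4]
  Insert 7 (step 6): P = [1, 3, 4, 7] / [5, 6];  Q = [1, 2, 5, 6] / [3, 4]
  Insert 9 (step 7): P = [1, 3, 4, 7, 9] / [5, 6];  Q = [1, 2, 5, 6, 7] / [3, 4]
  Insert 2 (step 8): P = [1, 2, 4, 7, 9] / [3, 6] / [5];  Q = [1, 2, 5, 6, 7] / [3, 4] / [8]
  Insert 8 (step 9): P = [1, 2, 4, 7, 8] / [3, 6, 9] / [5];  Q = [1, 2, 5, 6, 7] / [3, 4, 9] / [8]
Final shape: (5, 3, 1).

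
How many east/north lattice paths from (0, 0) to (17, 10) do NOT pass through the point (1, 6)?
Number of paths = 8402370

Total paths from (0, 0) to (17, 10): C(27, 17) = 8436285. Paths through (1, 6): (paths (0, 0) → (1, 6)) × (paths (1, 6) → (17, 10)) = C(7, 1) · C(20, 16) = 7 · 4845 = 33915. Avoidance count = 8436285 − 33915 = 8402370.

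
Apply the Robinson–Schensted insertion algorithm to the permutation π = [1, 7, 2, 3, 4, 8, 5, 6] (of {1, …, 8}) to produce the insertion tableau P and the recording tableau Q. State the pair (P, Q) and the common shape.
P = [1, 2, 3, 4, 5, 6] / [7, 8];  Q = [1, 2, 4, 5, 6, 8] / [3, 7];  common shape = (6, 2)

Row-insert the values π_1, π_2, … into P one at a time, bumping the leftmost entry strictly greater than the inserted value down to the next row. The recording tableau Q records, in position (i, j), the step at which that cell was added to P.
  Insert 1 (step 1): P = [1];  Q = [1]
  Insert 7 (step 2): P = [1, 7];  Q = [1, 2]
  Insert 2 (step 3): P = [1, 2] / [7];  Q = [1, 2] / [3]
  Insert 3 (step 4): P = [1, 2, 3] / [7];  Q = [1, 2, 4] / [3]
  Insert 4 (step 5): P = [1, 2, 3, 4] / [7];  Q = [1, 2, 4, 5] / [3]
  Insert 8 (step 6): P = [1, 2, 3, 4, 8] / [7];  Q = [1, 2, 4, 5, 6] / [3]
  Insert 5 (step 7): P = [1, 2, 3, 4, 5] / [7, 8];  Q = [1, 2, 4, 5, 6] / [3, 7]
  Insert 6 (step 8): P = [1, 2, 3, 4, 5, 6] / [7, 8];  Q = [1, 2, 4, 5, 6, 8] / [3, 7]
Final shape: (6, 2).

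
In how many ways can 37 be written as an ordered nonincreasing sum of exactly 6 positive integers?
p(37, 6 parts) = 1360

Partitions of n into exactly k parts are in bijection with partitions of n − k into at most k parts (subtract 1 from each part). So p(37, exactly 6) = p(31, parts ≤ 6). Computing via the recurrence p(m, j) = p(m, j−1) + p(m−j, j) gives 1360.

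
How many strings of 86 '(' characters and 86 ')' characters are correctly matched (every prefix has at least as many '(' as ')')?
C_86 = 4180080073556524734514695828170907458428751314320

These balanced parentheses are counted by the Catalan number C_n = (1/(n + 1)) · C(2n, n). For n = 86: C_86 = (1/87) · C(172, 86) = 363666966399417651902778537050868948883301364345840/87 = 4180080073556524734514695828170907458428751314320.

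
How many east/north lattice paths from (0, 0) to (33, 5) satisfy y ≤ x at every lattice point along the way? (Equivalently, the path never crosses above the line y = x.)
Number of paths = 428127

By the reflection principle (André's argument), the number of monotone paths to (33, 5) with n ≤ m that never go above y = x is C(38, 33) − C(38, 34) = 501942 − 73815 = 428127.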